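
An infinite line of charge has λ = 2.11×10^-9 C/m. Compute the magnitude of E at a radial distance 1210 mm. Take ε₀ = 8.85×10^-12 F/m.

Coaxial Gaussian cylinder, radius r = 1210 mm, length L.
Q_enc = λL, so λ_enc = 2.11e-9 C/m.
By Gauss's law (flux through the curved wall only), E·2πrL = λ_enc L/ε₀.
E = |λ_enc|/(2πε₀r) = (2.11×10^-9)/(2π·8.85×10^-12·1.21) = 31.4 N/C.

|E| ≈ 31.4 N/C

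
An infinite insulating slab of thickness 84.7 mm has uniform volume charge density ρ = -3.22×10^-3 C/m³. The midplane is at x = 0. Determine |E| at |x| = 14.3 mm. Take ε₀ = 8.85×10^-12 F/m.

|E| ≈ 5.20e6 N/C

By symmetry E is perpendicular to the slab. A Gaussian pillbox from −14.3 mm to +14.3 mm (face area A) lies entirely within the slab.
Q_enc = ρ·(2x)·A and flux = 2EA, so 2EA = 2ρxA/ε₀ ⇒ E = |ρ|x/ε₀.
E = (3.22×10^-3)(0.0143)/(8.85×10^-12) = 5.20×10^6 N/C.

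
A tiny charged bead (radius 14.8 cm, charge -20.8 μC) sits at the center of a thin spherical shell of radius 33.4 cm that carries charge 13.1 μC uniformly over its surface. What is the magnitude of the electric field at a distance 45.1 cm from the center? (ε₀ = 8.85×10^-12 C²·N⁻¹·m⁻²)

E ≈ 3.40×10^5 V/m

By spherical symmetry E is radial; choose a Gaussian sphere of radius r = 45.1 cm (r > 33.4 cm, enclosing both).
Q_enc = (-20.8 μC) + (13.1 μC) = -7.70×10^-6 C.
Since E is radial and uniform over the Gaussian sphere, Φ = E·4πr² = Q_enc/ε₀.
E = |Q_enc|/(4πε₀r²) = (7.70e-6)/(4π·8.85×10^-12·(0.451)²) = 3.40×10^5 N/C.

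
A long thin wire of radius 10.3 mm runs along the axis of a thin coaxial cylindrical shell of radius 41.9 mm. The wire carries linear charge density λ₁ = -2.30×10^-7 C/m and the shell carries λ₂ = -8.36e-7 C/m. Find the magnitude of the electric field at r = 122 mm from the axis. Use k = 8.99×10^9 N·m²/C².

|E| ≈ 1.57×10^5 N/C

Choose a coaxial cylinder of radius r = 122 mm (arbitrary length L) as the Gaussian surface (r > 41.9 mm, enclosing both).
λ_enc = λ₁ + λ₂ = (-2.30×10^-7) + (-8.36e-7) = -1.066×10^-6 C/m.
Since E is radial and uniform over the curved surface, Φ = E·2πrL = Q_enc/ε₀ = λ_enc L/ε₀.
E = 2k|λ_enc|/r = 2(8.99×10^9)(1.066e-6)/(0.122) = 1.57×10^5 N/C.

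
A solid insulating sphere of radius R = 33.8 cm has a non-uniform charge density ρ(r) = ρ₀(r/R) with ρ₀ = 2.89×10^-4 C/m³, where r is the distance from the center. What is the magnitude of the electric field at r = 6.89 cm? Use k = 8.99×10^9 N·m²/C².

Symmetry ⇒ E = E(r) r̂. Gaussian sphere of radius r = 6.89 cm (r < R).
Q_enc = ∫₀^r ρ(r')·4πr'² dr' = (4πρ₀/R) ∫₀^r r'^3 dr' = 4πρ₀ r^4/(4·R) = 6.054×10^-8 C.
Since E is radial and uniform over the Gaussian sphere, Φ = E·4πr² = Q_enc/ε₀.
E = k|Q_enc|/r² = (8.99×10^9)(6.054×10^-8)/(0.0689)² = 1.15e5 N/C.

|E| ≈ 1.15×10^5 N/C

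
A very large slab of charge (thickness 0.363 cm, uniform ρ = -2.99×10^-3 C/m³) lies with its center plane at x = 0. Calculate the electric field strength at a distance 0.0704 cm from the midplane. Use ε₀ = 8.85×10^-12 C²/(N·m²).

|E| ≈ 2.38×10^5 N/C

By symmetry E is perpendicular to the slab. A Gaussian pillbox from −0.0704 cm to +0.0704 cm (face area A) lies entirely within the slab.
Q_enc = ρ·(2x)·A and flux = 2EA, so 2EA = 2ρxA/ε₀ ⇒ E = |ρ|x/ε₀.
E = (2.99×10^-3)(0.000704)/(8.85×10^-12) = 2.38×10^5 N/C.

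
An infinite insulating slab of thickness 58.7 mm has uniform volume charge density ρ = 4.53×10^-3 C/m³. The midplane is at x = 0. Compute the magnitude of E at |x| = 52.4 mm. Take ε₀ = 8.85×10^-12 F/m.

E = 1.50×10^7 N/C

The point |x| = 52.4 mm lies outside the slab (half-thickness 0.02935 m). A symmetric pillbox spanning the full slab encloses Q_enc = ρ·d·A.
Flux = 2EA ⇒ E = |ρ|d/(2ε₀), independent of distance outside.
E = (4.53×10^-3)(0.0587)/(2·8.85×10^-12) = 1.50×10^7 N/C.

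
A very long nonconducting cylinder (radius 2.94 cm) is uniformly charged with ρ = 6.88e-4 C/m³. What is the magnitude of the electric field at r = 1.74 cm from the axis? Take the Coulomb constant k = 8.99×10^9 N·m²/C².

6.76×10^5 N/C

Take a coaxial cylindrical Gaussian surface of radius r = 1.74 cm and length L (r < R).
Charge inside radius r per length L is ρ·πr²·L, so λ_enc = ρπr² = 6.544×10^-7 C/m.
Gauss's law: E·2πrL = λ_enc L/ε₀.
E = 2k|λ_enc|/r = 2(8.99×10^9)(6.544×10^-7)/(0.0174) = 6.76×10^5 N/C.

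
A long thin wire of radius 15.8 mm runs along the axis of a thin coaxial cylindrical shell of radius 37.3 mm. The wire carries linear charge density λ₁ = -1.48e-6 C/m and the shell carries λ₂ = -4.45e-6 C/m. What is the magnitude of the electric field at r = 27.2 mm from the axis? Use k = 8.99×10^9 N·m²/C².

Take a coaxial cylindrical Gaussian surface of radius r = 27.2 mm and length L (between the conductors, 15.8 mm < r < 37.3 mm).
The shell at 37.3 mm lies outside the Gaussian surface, so λ_enc = λ₁ = -1.48×10^-6 C/m.
By Gauss's law (flux through the curved wall only), E·2πrL = λ_enc L/ε₀.
E = 2k|λ_enc|/r = 2(8.99×10^9)(1.48e-6)/(0.0272) = 9.78×10^5 N/C.

9.78×10^5 N/C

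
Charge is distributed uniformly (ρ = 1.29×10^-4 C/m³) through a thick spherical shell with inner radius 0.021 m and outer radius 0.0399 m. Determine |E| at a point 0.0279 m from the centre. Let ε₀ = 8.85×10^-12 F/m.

|E| ≈ 7.78e4 V/m

Symmetry ⇒ E = E(r) r̂. Gaussian sphere of radius r = 0.0279 m (within the shell material, 0.021 m < r < 0.0399 m).
Only the shell between 0.021 m and r is enclosed: Q_enc = ρ·(4π/3)(r³ − a³) = (1.29×10^-4)·(4π/3)·((0.0279)³ − (0.021)³) = 6.731e-9 C.
Since E is radial and uniform over the Gaussian sphere, Φ = E·4πr² = Q_enc/ε₀.
E = |Q_enc|/(4πε₀r²) = (6.731×10^-9)/(4π·8.85×10^-12·(0.0279)²) = 7.78×10^4 N/C.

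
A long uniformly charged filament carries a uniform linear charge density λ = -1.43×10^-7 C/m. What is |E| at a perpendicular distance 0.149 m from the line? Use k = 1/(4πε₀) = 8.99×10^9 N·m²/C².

Take a coaxial cylindrical Gaussian surface of radius r = 0.149 m and length L.
Q_enc = λL, so λ_enc = -1.43×10^-7 C/m.
Gauss's law: E·2πrL = λ_enc L/ε₀.
E = 2k|λ_enc|/r = 2(8.99×10^9)(1.43×10^-7)/(0.149) = 1.73×10^4 N/C.

1.73e4 N/C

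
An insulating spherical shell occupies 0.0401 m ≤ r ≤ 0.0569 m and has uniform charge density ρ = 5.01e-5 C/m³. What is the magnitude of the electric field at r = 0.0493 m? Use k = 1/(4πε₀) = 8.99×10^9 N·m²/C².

Take a concentric spherical Gaussian surface of radius r = 0.0493 m (within the shell material, 0.0401 m < r < 0.0569 m).
Enclosed charge is the volume from a to r: Q_enc = (4π/3)ρ(r³ − a³) = 1.161×10^-8 C.
By Gauss's law, ∮E·dA = E·4πr² = Q_enc/ε₀.
E = k|Q_enc|/r² = (8.99×10^9)(1.161e-8)/(0.0493)² = 4.30×10^4 N/C.

|E| = 4.30e4 V/m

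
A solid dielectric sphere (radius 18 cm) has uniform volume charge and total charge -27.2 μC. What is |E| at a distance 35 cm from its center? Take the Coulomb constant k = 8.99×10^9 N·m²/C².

Symmetry ⇒ E = E(r) r̂. Gaussian sphere of radius r = 35 cm (r > R, so the entire charge is enclosed).
Q_enc = -27.2 μC = -2.72×10^-5 C.
Applying ∮E·dA = Q_enc/ε₀ with Φ = E(4πr²):
E = k|Q_enc|/r² = (8.99×10^9)(2.72×10^-5)/(0.35)² = 2.00×10^6 N/C.

2.00×10^6 N/C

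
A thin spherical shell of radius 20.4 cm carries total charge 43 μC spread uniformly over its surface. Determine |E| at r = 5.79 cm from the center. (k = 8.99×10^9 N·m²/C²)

E = 0

By spherical symmetry E is radial; choose a Gaussian sphere of radius r = 5.79 cm (inside the shell, r < 20.4 cm).
No charge lies within this surface, so Q_enc = 0 and Gauss's law gives E·4πr² = 0 ⇒ E = 0.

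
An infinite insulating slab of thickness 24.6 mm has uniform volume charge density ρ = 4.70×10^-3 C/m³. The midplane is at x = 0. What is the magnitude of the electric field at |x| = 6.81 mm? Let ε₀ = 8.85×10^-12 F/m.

E = 3.62e6 N/C

By symmetry E is perpendicular to the slab. A Gaussian pillbox from −6.81 mm to +6.81 mm (face area A) lies entirely within the slab.
Q_enc = ρ·(2x)·A and flux = 2EA, so 2EA = 2ρxA/ε₀ ⇒ E = |ρ|x/ε₀.
E = (4.70×10^-3)(0.00681)/(8.85×10^-12) = 3.62e6 N/C.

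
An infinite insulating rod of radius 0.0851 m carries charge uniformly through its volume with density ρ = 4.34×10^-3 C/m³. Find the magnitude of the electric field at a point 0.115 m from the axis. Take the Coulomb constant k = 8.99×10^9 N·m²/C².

Choose a coaxial cylinder of radius r = 0.115 m (arbitrary length L) as the Gaussian surface (r > 0.0851 m, full cross-section enclosed).
λ_enc = ρ·πR² = (4.34e-3)π(0.0851)² = 9.874×10^-5 C/m.
Gauss's law: E·2πrL = λ_enc L/ε₀.
E = 2k|λ_enc|/r = 2(8.99×10^9)(9.874×10^-5)/(0.115) = 1.54×10^7 N/C.

|E| = 1.54×10^7 N/C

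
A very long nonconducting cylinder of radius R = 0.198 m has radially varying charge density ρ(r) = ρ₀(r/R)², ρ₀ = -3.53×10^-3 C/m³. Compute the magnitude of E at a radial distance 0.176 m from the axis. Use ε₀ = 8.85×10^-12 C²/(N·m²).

|E| = 1.39e7 N/C

By cylindrical symmetry E is radial; use a coaxial Gaussian cylinder of radius 0.176 m and length L (r < R).
λ_enc = ∫₀^r ρ(r')·2πr' dr' = (2πρ₀/R²)·r^4/4 = -1.357×10^-4 C/m.
Since E is radial and uniform over the curved surface, Φ = E·2πrL = Q_enc/ε₀ = λ_enc L/ε₀.
E = |λ_enc|/(2πε₀r) = (1.357e-4)/(2π·8.85×10^-12·0.176) = 1.39×10^7 N/C.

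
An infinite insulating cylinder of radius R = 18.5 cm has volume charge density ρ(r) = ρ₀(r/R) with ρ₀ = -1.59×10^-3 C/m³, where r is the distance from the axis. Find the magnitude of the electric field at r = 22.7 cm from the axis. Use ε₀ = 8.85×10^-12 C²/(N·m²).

By cylindrical symmetry E is radial; use a coaxial Gaussian cylinder of radius 22.7 cm and length L (r > R, full charge per length enclosed).
λ_enc = 2π ∫₀^R ρ₀(r'/R)^1 r' dr' = 2πρ₀R²/3 = -1.14×10^-4 C/m.
By Gauss's law (flux through the curved wall only), E·2πrL = λ_enc L/ε₀.
E = |λ_enc|/(2πε₀r) = (1.14×10^-4)/(2π·8.85×10^-12·0.227) = 9.03×10^6 N/C.

E = 9.03×10^6 N/C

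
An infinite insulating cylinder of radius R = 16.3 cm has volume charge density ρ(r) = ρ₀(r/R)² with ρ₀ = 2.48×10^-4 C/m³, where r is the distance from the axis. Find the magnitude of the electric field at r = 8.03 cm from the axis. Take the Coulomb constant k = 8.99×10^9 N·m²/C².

Choose a coaxial cylinder of radius r = 8.03 cm (arbitrary length L) as the Gaussian surface (r < R).
λ_enc = ∫₀^r ρ(r')·2πr' dr' = (2πρ₀/R²)·r^4/4 = 6.096×10^-7 C/m.
Applying ∮E·dA = Q_enc/ε₀ with the end caps contributing no flux:
E = 2k|λ_enc|/r = 2(8.99×10^9)(6.096×10^-7)/(0.0803) = 1.37e5 N/C.

1.37×10^5 V/m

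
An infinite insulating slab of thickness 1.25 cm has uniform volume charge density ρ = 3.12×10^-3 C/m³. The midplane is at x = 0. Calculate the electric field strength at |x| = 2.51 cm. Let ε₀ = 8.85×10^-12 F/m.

The point |x| = 2.51 cm lies outside the slab (half-thickness 0.00625 m). A symmetric pillbox spanning the full slab encloses Q_enc = ρ·d·A.
Flux = 2EA ⇒ E = |ρ|d/(2ε₀), independent of distance outside.
E = (3.12×10^-3)(0.0125)/(2·8.85×10^-12) = 2.20×10^6 N/C.

E = 2.20e6 V/m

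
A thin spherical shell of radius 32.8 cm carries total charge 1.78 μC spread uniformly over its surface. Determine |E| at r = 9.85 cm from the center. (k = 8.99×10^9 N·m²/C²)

Symmetry ⇒ E = E(r) r̂. Gaussian sphere of radius r = 9.85 cm (inside the shell, r < 32.8 cm).
All the charge is outside the Gaussian surface: Q_enc = 0, hence E = 0 everywhere inside the shell.

|E| = 0 N/C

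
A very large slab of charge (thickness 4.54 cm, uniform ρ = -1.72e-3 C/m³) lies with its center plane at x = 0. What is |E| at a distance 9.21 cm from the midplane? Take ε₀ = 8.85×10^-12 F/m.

4.41×10^6 N/C

The point |x| = 9.21 cm lies outside the slab (half-thickness 0.0227 m). A symmetric pillbox spanning the full slab encloses Q_enc = ρ·d·A.
Flux = 2EA ⇒ E = |ρ|d/(2ε₀), independent of distance outside.
E = (1.72e-3)(0.0454)/(2·8.85×10^-12) = 4.41×10^6 N/C.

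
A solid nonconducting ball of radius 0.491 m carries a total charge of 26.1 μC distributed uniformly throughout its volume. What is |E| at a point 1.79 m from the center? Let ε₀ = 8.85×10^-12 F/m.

7.32×10^4 N/C

By spherical symmetry E is radial; choose a Gaussian sphere of radius r = 1.79 m (r > R, so the entire charge is enclosed).
Q_enc = 26.1 μC = 2.61×10^-5 C.
By Gauss's law, ∮E·dA = E·4πr² = Q_enc/ε₀.
E = |Q_enc|/(4πε₀r²) = (2.61×10^-5)/(4π·8.85×10^-12·(1.79)²) = 7.32×10^4 N/C.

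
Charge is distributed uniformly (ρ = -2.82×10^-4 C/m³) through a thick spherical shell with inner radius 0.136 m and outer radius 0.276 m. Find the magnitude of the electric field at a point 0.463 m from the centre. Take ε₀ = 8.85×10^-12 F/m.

|E| = 9.17×10^5 V/m

By spherical symmetry E is radial; choose a Gaussian sphere of radius r = 0.463 m (r > 0.276 m, enclosing the whole shell).
Q_enc = ρ·(4π/3)(b³ − a³) = (-2.82×10^-4)·(4π/3)·((0.276)³ − (0.136)³) = -2.186e-5 C.
Applying ∮E·dA = Q_enc/ε₀ with Φ = E(4πr²):
E = |Q_enc|/(4πε₀r²) = (2.186e-5)/(4π·8.85×10^-12·(0.463)²) = 9.17×10^5 N/C.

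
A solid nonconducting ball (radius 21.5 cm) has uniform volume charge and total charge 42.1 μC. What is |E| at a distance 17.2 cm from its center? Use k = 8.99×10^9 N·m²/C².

Symmetry ⇒ E = E(r) r̂. Gaussian sphere of radius r = 17.2 cm (r < R).
Only the charge within r is enclosed: Q_enc = Q·(r/R)³ = (42.1 μC)·(17.2 cm/21.5 cm)³ = 2.156e-5 C.
By Gauss's law, ∮E·dA = E·4πr² = Q_enc/ε₀.
E = k|Q_enc|/r² = (8.99×10^9)(2.156e-5)/(0.172)² = 6.55×10^6 N/C.

E ≈ 6.55×10^6 V/m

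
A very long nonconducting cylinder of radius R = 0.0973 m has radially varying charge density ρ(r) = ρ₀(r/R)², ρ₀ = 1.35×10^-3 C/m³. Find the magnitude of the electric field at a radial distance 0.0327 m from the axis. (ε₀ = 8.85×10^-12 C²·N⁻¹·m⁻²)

By cylindrical symmetry E is radial; use a coaxial Gaussian cylinder of radius 0.0327 m and length L (r < R).
λ_enc = ∫₀^r ρ(r')·2πr' dr' = (2πρ₀/R²)·r^4/4 = 2.561e-7 C/m.
Applying ∮E·dA = Q_enc/ε₀ with the end caps contributing no flux:
E = |λ_enc|/(2πε₀r) = (2.561×10^-7)/(2π·8.85×10^-12·0.0327) = 1.41e5 N/C.

E = 1.41×10^5 N/C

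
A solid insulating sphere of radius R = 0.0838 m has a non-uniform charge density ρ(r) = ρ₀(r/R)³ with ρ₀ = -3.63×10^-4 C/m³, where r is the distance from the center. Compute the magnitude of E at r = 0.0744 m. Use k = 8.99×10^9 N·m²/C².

3.56×10^5 N/C

By spherical symmetry E is radial; choose a Gaussian sphere of radius r = 0.0744 m (r < R).
Integrate the density: Q_enc = 4π ∫₀^r ρ₀(r'/R)^3 r'² dr' = 4πρ₀ r^6/(6·R³) = -2.191×10^-7 C.
Since E is radial and uniform over the Gaussian sphere, Φ = E·4πr² = Q_enc/ε₀.
E = k|Q_enc|/r² = (8.99×10^9)(2.191e-7)/(0.0744)² = 3.56×10^5 N/C.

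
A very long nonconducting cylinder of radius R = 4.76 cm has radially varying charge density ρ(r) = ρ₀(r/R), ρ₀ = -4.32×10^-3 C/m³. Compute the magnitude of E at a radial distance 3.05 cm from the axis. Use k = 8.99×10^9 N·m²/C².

By cylindrical symmetry E is radial; use a coaxial Gaussian cylinder of radius 3.05 cm and length L (r < R).
λ_enc = ∫₀^r ρ(r')·2πr' dr' = (2πρ₀/R)·r^3/3 = -5.393×10^-6 C/m.
Gauss's law: E·2πrL = λ_enc L/ε₀.
E = 2k|λ_enc|/r = 2(8.99×10^9)(5.393e-6)/(0.0305) = 3.18×10^6 N/C.

|E| = 3.18×10^6 N/C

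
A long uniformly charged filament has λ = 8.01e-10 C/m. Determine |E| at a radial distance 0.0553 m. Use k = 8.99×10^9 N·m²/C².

|E| = 260 N/C

Take a coaxial cylindrical Gaussian surface of radius r = 0.0553 m and length L.
Q_enc = λL, so λ_enc = 8.01e-10 C/m.
Applying ∮E·dA = Q_enc/ε₀ with the end caps contributing no flux:
E = 2k|λ_enc|/r = 2(8.99×10^9)(8.01×10^-10)/(0.0553) = 260 N/C.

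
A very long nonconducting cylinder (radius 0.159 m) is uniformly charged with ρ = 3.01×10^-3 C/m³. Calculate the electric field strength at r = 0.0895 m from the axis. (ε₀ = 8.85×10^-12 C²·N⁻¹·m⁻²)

Coaxial Gaussian cylinder, radius r = 0.0895 m, length L (r < R).
Enclosed charge per unit length: λ_enc = ρ·πr² = (3.01×10^-3)π(0.0895)² = 7.575e-5 C/m.
By Gauss's law (flux through the curved wall only), E·2πrL = λ_enc L/ε₀.
E = |λ_enc|/(2πε₀r) = (7.575×10^-5)/(2π·8.85×10^-12·0.0895) = 1.52×10^7 N/C.

E ≈ 1.52×10^7 V/m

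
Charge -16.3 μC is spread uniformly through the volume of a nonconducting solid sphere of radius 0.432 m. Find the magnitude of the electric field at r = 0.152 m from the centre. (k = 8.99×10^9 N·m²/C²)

Use a concentric Gaussian sphere at r = 0.152 m (r < R).
Only the charge within r is enclosed: Q_enc = Q·(r/R)³ = (-16.3 μC)·(0.152 m/0.432 m)³ = -7.10e-7 C.
Applying ∮E·dA = Q_enc/ε₀ with Φ = E(4πr²):
E = k|Q_enc|/r² = (8.99×10^9)(7.10×10^-7)/(0.152)² = 2.76×10^5 N/C.

E = 2.76e5 N/C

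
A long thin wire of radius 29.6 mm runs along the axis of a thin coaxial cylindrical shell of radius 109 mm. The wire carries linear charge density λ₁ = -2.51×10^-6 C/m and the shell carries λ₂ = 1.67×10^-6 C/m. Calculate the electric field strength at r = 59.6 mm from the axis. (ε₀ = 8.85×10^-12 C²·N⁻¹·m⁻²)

E ≈ 7.57×10^5 N/C

Coaxial Gaussian cylinder, radius r = 59.6 mm, length L (between the conductors, 29.6 mm < r < 109 mm).
Only the inner wire is enclosed; the outer shell contributes nothing inside itself. λ_enc = λ₁ = -2.51e-6 C/m.
Gauss's law: E·2πrL = λ_enc L/ε₀.
E = |λ_enc|/(2πε₀r) = (2.51×10^-6)/(2π·8.85×10^-12·0.0596) = 7.57e5 N/C.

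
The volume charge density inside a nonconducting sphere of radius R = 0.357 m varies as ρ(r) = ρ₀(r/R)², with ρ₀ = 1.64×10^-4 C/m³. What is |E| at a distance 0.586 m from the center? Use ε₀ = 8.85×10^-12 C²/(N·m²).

|E| = 4.91×10^5 N/C

By spherical symmetry E is radial; choose a Gaussian sphere of radius r = 0.586 m (r > R, all charge enclosed).
Q_enc = 4π ∫₀^R ρ₀(r'/R)^2 r'² dr' = 4πρ₀R³/5 = 1.875e-5 C.
Applying ∮E·dA = Q_enc/ε₀ with Φ = E(4πr²):
E = |Q_enc|/(4πε₀r²) = (1.875×10^-5)/(4π·8.85×10^-12·(0.586)²) = 4.91×10^5 N/C.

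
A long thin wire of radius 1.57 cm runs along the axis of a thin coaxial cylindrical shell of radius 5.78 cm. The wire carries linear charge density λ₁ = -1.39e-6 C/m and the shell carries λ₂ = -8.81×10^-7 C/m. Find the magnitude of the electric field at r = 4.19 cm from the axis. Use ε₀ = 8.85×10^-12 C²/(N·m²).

Coaxial Gaussian cylinder, radius r = 4.19 cm, length L (between the conductors, 1.57 cm < r < 5.78 cm).
Only the inner wire is enclosed; the outer shell contributes nothing inside itself. λ_enc = λ₁ = -1.39×10^-6 C/m.
Since E is radial and uniform over the curved surface, Φ = E·2πrL = Q_enc/ε₀ = λ_enc L/ε₀.
E = |λ_enc|/(2πε₀r) = (1.39e-6)/(2π·8.85×10^-12·0.0419) = 5.97e5 N/C.

|E| = 5.97×10^5 N/C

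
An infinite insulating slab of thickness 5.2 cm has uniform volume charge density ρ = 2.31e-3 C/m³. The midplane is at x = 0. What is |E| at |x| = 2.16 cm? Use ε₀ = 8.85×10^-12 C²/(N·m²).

By symmetry E is perpendicular to the slab. A Gaussian pillbox from −2.16 cm to +2.16 cm (face area A) lies entirely within the slab.
Q_enc = ρ·(2x)·A and flux = 2EA, so 2EA = 2ρxA/ε₀ ⇒ E = |ρ|x/ε₀.
E = (2.31×10^-3)(0.0216)/(8.85×10^-12) = 5.64e6 N/C.

|E| ≈ 5.64e6 V/m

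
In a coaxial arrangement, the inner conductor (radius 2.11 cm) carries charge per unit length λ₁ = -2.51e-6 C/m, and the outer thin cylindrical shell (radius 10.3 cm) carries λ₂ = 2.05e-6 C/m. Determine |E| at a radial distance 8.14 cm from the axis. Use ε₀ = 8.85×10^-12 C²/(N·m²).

|E| = 5.55×10^5 V/m

Choose a coaxial cylinder of radius r = 8.14 cm (arbitrary length L) as the Gaussian surface (between the conductors, 2.11 cm < r < 10.3 cm).
Only the inner wire is enclosed; the outer shell contributes nothing inside itself. λ_enc = λ₁ = -2.51×10^-6 C/m.
Applying ∮E·dA = Q_enc/ε₀ with the end caps contributing no flux:
E = |λ_enc|/(2πε₀r) = (2.51×10^-6)/(2π·8.85×10^-12·0.0814) = 5.55×10^5 N/C.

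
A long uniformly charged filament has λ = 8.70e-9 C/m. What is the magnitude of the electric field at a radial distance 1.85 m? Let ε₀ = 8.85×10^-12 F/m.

Choose a coaxial cylinder of radius r = 1.85 m (arbitrary length L) as the Gaussian surface.
Q_enc = λL, so λ_enc = 8.70e-9 C/m.
Since E is radial and uniform over the curved surface, Φ = E·2πrL = Q_enc/ε₀ = λ_enc L/ε₀.
E = |λ_enc|/(2πε₀r) = (8.70e-9)/(2π·8.85×10^-12·1.85) = 84.6 N/C.

E ≈ 84.6 N/C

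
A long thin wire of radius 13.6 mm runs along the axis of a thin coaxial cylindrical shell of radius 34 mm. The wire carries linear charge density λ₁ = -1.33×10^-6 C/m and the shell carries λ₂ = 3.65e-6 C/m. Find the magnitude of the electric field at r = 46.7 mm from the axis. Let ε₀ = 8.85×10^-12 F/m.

|E| ≈ 8.93e5 N/C

Take a coaxial cylindrical Gaussian surface of radius r = 46.7 mm and length L (r > 34 mm, enclosing both).
λ_enc = λ₁ + λ₂ = (-1.33×10^-6) + (3.65×10^-6) = 2.32e-6 C/m.
By Gauss's law (flux through the curved wall only), E·2πrL = λ_enc L/ε₀.
E = |λ_enc|/(2πε₀r) = (2.32e-6)/(2π·8.85×10^-12·0.0467) = 8.93e5 N/C.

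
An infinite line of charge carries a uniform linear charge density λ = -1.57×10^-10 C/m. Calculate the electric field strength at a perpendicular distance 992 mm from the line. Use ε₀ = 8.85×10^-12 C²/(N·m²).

|E| ≈ 2.85 V/m

Choose a coaxial cylinder of radius r = 992 mm (arbitrary length L) as the Gaussian surface.
Q_enc = λL, so λ_enc = -1.57e-10 C/m.
Since E is radial and uniform over the curved surface, Φ = E·2πrL = Q_enc/ε₀ = λ_enc L/ε₀.
E = |λ_enc|/(2πε₀r) = (1.57e-10)/(2π·8.85×10^-12·0.992) = 2.85 N/C.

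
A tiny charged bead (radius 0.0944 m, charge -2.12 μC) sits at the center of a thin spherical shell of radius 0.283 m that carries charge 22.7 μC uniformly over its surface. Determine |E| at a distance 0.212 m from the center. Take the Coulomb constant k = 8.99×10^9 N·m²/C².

|E| ≈ 4.24e5 N/C

Symmetry ⇒ E = E(r) r̂. Gaussian sphere of radius r = 0.212 m (between the bodies, 0.0944 m < r < 0.283 m).
The shell at 0.283 m lies outside the Gaussian surface, so Q_enc = -2.12 μC = -2.12×10^-6 C.
Applying ∮E·dA = Q_enc/ε₀ with Φ = E(4πr²):
E = k|Q_enc|/r² = (8.99×10^9)(2.12×10^-6)/(0.212)² = 4.24×10^5 N/C.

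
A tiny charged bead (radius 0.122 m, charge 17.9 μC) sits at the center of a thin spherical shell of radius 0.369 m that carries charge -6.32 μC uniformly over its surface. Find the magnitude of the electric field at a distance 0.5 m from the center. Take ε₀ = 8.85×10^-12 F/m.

E = 4.17×10^5 V/m

Symmetry ⇒ E = E(r) r̂. Gaussian sphere of radius r = 0.5 m (r > 0.369 m, enclosing both).
Q_enc = (17.9 μC) + (-6.32 μC) = 1.158×10^-5 C.
Applying ∮E·dA = Q_enc/ε₀ with Φ = E(4πr²):
E = |Q_enc|/(4πε₀r²) = (1.158×10^-5)/(4π·8.85×10^-12·(0.5)²) = 4.17×10^5 N/C.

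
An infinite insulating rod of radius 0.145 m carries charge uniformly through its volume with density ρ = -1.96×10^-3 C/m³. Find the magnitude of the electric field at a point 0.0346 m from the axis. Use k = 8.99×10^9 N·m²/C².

E ≈ 3.83×10^6 N/C

By cylindrical symmetry E is radial; use a coaxial Gaussian cylinder of radius 0.0346 m and length L (r < R).
Enclosed charge per unit length: λ_enc = ρ·πr² = (-1.96e-3)π(0.0346)² = -7.372×10^-6 C/m.
Applying ∮E·dA = Q_enc/ε₀ with the end caps contributing no flux:
E = 2k|λ_enc|/r = 2(8.99×10^9)(7.372×10^-6)/(0.0346) = 3.83e6 N/C.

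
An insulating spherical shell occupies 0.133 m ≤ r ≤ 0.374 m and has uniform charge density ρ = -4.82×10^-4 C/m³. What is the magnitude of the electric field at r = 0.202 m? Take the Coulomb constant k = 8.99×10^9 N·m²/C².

Use a concentric Gaussian sphere at r = 0.202 m (within the shell material, 0.133 m < r < 0.374 m).
Only the shell between 0.133 m and r is enclosed: Q_enc = ρ·(4π/3)(r³ − a³) = (-4.82×10^-4)·(4π/3)·((0.202)³ − (0.133)³) = -1.189×10^-5 C.
Gauss's law: E·4πr² = Q_enc/ε₀.
E = k|Q_enc|/r² = (8.99×10^9)(1.189×10^-5)/(0.202)² = 2.62e6 N/C.

|E| ≈ 2.62×10^6 N/C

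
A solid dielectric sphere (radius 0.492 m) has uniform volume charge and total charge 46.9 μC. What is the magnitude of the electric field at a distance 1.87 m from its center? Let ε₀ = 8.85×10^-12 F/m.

Use a concentric Gaussian sphere at r = 1.87 m (r > R, so the entire charge is enclosed).
Q_enc = 46.9 μC = 4.69×10^-5 C.
Since E is radial and uniform over the Gaussian sphere, Φ = E·4πr² = Q_enc/ε₀.
E = |Q_enc|/(4πε₀r²) = (4.69×10^-5)/(4π·8.85×10^-12·(1.87)²) = 1.21×10^5 N/C.

E ≈ 1.21e5 V/m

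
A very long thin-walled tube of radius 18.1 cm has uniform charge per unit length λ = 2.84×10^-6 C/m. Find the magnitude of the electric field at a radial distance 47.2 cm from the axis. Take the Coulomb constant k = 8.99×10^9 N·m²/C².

Choose a coaxial cylinder of radius r = 47.2 cm (arbitrary length L) as the Gaussian surface (r > 18.1 cm).
The full line charge is enclosed: λ_enc = 2.84e-6 C/m.
By Gauss's law (flux through the curved wall only), E·2πrL = λ_enc L/ε₀.
E = 2k|λ_enc|/r = 2(8.99×10^9)(2.84e-6)/(0.472) = 1.08×10^5 N/C.

1.08×10^5 N/C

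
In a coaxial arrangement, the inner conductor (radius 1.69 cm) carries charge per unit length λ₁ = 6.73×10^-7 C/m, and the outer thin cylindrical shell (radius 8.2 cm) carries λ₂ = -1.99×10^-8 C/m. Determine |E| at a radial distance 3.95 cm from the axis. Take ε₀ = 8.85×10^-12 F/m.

By cylindrical symmetry E is radial; use a coaxial Gaussian cylinder of radius 3.95 cm and length L (between the conductors, 1.69 cm < r < 8.2 cm).
The shell at 8.2 cm lies outside the Gaussian surface, so λ_enc = λ₁ = 6.73e-7 C/m.
Applying ∮E·dA = Q_enc/ε₀ with the end caps contributing no flux:
E = |λ_enc|/(2πε₀r) = (6.73×10^-7)/(2π·8.85×10^-12·0.0395) = 3.06×10^5 N/C.

|E| = 3.06×10^5 N/C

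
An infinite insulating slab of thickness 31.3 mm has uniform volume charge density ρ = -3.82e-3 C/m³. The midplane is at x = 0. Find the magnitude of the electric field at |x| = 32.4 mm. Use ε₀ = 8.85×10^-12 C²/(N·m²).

E ≈ 6.76×10^6 V/m

The point |x| = 32.4 mm lies outside the slab (half-thickness 0.01565 m). A symmetric pillbox spanning the full slab encloses Q_enc = ρ·d·A.
Flux = 2EA ⇒ E = |ρ|d/(2ε₀), independent of distance outside.
E = (3.82e-3)(0.0313)/(2·8.85×10^-12) = 6.76×10^6 N/C.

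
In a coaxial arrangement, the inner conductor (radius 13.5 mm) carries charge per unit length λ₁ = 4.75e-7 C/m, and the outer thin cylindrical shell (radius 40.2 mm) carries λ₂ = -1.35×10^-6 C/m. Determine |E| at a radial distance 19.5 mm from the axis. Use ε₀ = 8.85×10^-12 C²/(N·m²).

|E| ≈ 4.38×10^5 N/C

By cylindrical symmetry E is radial; use a coaxial Gaussian cylinder of radius 19.5 mm and length L (between the conductors, 13.5 mm < r < 40.2 mm).
Only the inner wire is enclosed; the outer shell contributes nothing inside itself. λ_enc = λ₁ = 4.75×10^-7 C/m.
Applying ∮E·dA = Q_enc/ε₀ with the end caps contributing no flux:
E = |λ_enc|/(2πε₀r) = (4.75×10^-7)/(2π·8.85×10^-12·0.0195) = 4.38×10^5 N/C.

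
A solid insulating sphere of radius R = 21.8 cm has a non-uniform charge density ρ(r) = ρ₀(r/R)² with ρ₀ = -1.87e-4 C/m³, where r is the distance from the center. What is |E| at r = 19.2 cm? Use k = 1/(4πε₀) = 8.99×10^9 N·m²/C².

|E| = 6.29e5 N/C

Symmetry ⇒ E = E(r) r̂. Gaussian sphere of radius r = 19.2 cm (r < R).
Q_enc = ∫₀^r ρ(r')·4πr'² dr' = (4πρ₀/R²) ∫₀^r r'^4 dr' = 4πρ₀ r^5/(5·R²) = -2.58×10^-6 C.
Applying ∮E·dA = Q_enc/ε₀ with Φ = E(4πr²):
E = k|Q_enc|/r² = (8.99×10^9)(2.58e-6)/(0.192)² = 6.29e5 N/C.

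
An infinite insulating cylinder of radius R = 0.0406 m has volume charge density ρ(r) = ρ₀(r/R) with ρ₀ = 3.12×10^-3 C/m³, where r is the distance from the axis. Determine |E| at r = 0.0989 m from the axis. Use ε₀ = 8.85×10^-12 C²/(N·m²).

|E| = 1.96×10^6 N/C

Take a coaxial cylindrical Gaussian surface of radius r = 0.0989 m and length L (r > R, full charge per length enclosed).
λ_enc = 2π ∫₀^R ρ₀(r'/R)^1 r' dr' = 2πρ₀R²/3 = 1.077e-5 C/m.
Since E is radial and uniform over the curved surface, Φ = E·2πrL = Q_enc/ε₀ = λ_enc L/ε₀.
E = |λ_enc|/(2πε₀r) = (1.077e-5)/(2π·8.85×10^-12·0.0989) = 1.96×10^6 N/C.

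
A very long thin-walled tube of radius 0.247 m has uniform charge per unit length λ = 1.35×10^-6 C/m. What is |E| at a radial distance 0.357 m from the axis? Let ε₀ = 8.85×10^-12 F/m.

E = 6.80e4 N/C

By cylindrical symmetry E is radial; use a coaxial Gaussian cylinder of radius 0.357 m and length L (r > 0.247 m).
The full line charge is enclosed: λ_enc = 1.35×10^-6 C/m.
By Gauss's law (flux through the curved wall only), E·2πrL = λ_enc L/ε₀.
E = |λ_enc|/(2πε₀r) = (1.35e-6)/(2π·8.85×10^-12·0.357) = 6.80e4 N/C.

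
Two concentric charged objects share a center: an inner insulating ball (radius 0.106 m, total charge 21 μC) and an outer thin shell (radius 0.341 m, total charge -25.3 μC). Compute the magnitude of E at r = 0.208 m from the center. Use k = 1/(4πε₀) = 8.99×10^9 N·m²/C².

By spherical symmetry E is radial; choose a Gaussian sphere of radius r = 0.208 m (between the bodies, 0.106 m < r < 0.341 m).
Only the inner charge is enclosed; the outer shell contributes nothing inside itself. Q_enc = 21 μC = 2.10×10^-5 C.
Applying ∮E·dA = Q_enc/ε₀ with Φ = E(4πr²):
E = k|Q_enc|/r² = (8.99×10^9)(2.10×10^-5)/(0.208)² = 4.36×10^6 N/C.

E = 4.36×10^6 V/m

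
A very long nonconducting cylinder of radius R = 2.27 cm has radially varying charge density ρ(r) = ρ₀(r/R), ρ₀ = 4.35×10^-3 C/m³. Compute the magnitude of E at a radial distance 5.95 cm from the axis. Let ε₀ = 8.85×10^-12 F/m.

E ≈ 1.42×10^6 N/C

Take a coaxial cylindrical Gaussian surface of radius r = 5.95 cm and length L (r > R, full charge per length enclosed).
λ_enc = 2π ∫₀^R ρ₀(r'/R)^1 r' dr' = 2πρ₀R²/3 = 4.695×10^-6 C/m.
Applying ∮E·dA = Q_enc/ε₀ with the end caps contributing no flux:
E = |λ_enc|/(2πε₀r) = (4.695×10^-6)/(2π·8.85×10^-12·0.0595) = 1.42e6 N/C.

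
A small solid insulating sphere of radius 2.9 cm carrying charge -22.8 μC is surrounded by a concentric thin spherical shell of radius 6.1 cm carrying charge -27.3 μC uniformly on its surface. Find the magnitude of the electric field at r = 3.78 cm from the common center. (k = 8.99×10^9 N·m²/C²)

Use a concentric Gaussian sphere at r = 3.78 cm (between the bodies, 2.9 cm < r < 6.1 cm).
Only the inner charge is enclosed; the outer shell contributes nothing inside itself. Q_enc = -22.8 μC = -2.28e-5 C.
Since E is radial and uniform over the Gaussian sphere, Φ = E·4πr² = Q_enc/ε₀.
E = k|Q_enc|/r² = (8.99×10^9)(2.28×10^-5)/(0.0378)² = 1.43e8 N/C.

1.43×10^8 N/C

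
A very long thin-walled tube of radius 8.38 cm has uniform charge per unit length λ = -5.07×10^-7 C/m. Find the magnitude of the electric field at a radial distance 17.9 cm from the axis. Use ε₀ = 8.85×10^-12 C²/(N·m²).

E = 5.09e4 N/C

Take a coaxial cylindrical Gaussian surface of radius r = 17.9 cm and length L (r > 8.38 cm).
The full line charge is enclosed: λ_enc = -5.07×10^-7 C/m.
Applying ∮E·dA = Q_enc/ε₀ with the end caps contributing no flux:
E = |λ_enc|/(2πε₀r) = (5.07×10^-7)/(2π·8.85×10^-12·0.179) = 5.09e4 N/C.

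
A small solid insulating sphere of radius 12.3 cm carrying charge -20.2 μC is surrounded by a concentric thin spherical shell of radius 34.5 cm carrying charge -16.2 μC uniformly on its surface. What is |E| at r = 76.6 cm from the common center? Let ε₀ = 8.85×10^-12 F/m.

5.58×10^5 V/m

Symmetry ⇒ E = E(r) r̂. Gaussian sphere of radius r = 76.6 cm (r > 34.5 cm, enclosing both).
Q_enc = (-20.2 μC) + (-16.2 μC) = -3.64×10^-5 C.
Applying ∮E·dA = Q_enc/ε₀ with Φ = E(4πr²):
E = |Q_enc|/(4πε₀r²) = (3.64e-5)/(4π·8.85×10^-12·(0.766)²) = 5.58×10^5 N/C.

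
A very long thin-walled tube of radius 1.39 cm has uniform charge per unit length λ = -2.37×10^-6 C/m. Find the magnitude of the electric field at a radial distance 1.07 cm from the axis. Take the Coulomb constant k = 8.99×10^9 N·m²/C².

|E| = 0 N/C

By cylindrical symmetry E is radial; use a coaxial Gaussian cylinder of radius 1.07 cm and length L (r < 1.39 cm, inside the shell).
No charge is enclosed, so Gauss's law gives E·2πrL = 0 ⇒ E = 0.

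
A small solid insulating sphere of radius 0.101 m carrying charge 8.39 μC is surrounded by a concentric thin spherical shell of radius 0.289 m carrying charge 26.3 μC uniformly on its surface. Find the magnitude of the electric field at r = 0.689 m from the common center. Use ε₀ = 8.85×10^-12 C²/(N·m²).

E = 6.57e5 N/C

Use a concentric Gaussian sphere at r = 0.689 m (r > 0.289 m, enclosing both).
Q_enc = (8.39 μC) + (26.3 μC) = 3.469e-5 C.
Gauss's law: E·4πr² = Q_enc/ε₀.
E = |Q_enc|/(4πε₀r²) = (3.469×10^-5)/(4π·8.85×10^-12·(0.689)²) = 6.57e5 N/C.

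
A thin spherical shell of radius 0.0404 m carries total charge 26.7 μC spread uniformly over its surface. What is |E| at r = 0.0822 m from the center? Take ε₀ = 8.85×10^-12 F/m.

Symmetry ⇒ E = E(r) r̂. Gaussian sphere of radius r = 0.0822 m (r > 0.0404 m).
The entire shell is enclosed: Q_enc = 2.67×10^-5 C.
Applying ∮E·dA = Q_enc/ε₀ with Φ = E(4πr²):
E = |Q_enc|/(4πε₀r²) = (2.67×10^-5)/(4π·8.85×10^-12·(0.0822)²) = 3.55e7 N/C.

E = 3.55×10^7 N/C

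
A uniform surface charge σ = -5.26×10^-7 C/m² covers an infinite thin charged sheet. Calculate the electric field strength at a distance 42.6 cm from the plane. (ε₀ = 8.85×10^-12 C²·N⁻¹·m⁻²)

E = 2.97×10^4 N/C

Choose a cylindrical pillbox piercing the sheet, end faces (area A) parallel to it.
Only the two end caps contribute flux: Φ = 2EA. With Q_enc = σA, Gauss's law gives E = |σ|/(2ε₀).
E = |σ|/(2ε₀) = (5.26×10^-7)/(2·8.85×10^-12) = 2.97e4 N/C.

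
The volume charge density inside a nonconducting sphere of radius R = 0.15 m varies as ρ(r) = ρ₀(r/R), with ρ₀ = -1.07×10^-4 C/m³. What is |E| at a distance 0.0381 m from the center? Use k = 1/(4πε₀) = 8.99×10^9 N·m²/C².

|E| ≈ 2.92×10^4 V/m

Symmetry ⇒ E = E(r) r̂. Gaussian sphere of radius r = 0.0381 m (r < R).
Integrate the density: Q_enc = 4π ∫₀^r ρ₀(r'/R)^1 r'² dr' = 4πρ₀ r^4/(4·R) = -4.722e-9 C.
Gauss's law: E·4πr² = Q_enc/ε₀.
E = k|Q_enc|/r² = (8.99×10^9)(4.722×10^-9)/(0.0381)² = 2.92×10^4 N/C.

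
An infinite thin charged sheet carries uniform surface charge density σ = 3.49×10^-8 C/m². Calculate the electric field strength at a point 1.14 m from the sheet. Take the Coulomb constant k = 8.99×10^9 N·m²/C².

Choose a cylindrical pillbox piercing the sheet, end faces (area A) parallel to it.
Flux Φ = 2EA and Q_enc = σA, so 2EA = σA/ε₀ ⇒ E = |σ|/(2ε₀), independent of distance.
E = 2πk|σ| = 2π(8.99×10^9)(3.49×10^-8) = 1.97×10^3 N/C.

E ≈ 1.97×10^3 N/C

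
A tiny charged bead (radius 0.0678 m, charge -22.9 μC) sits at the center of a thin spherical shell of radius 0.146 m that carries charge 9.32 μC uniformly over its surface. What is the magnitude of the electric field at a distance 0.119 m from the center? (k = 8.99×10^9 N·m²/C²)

1.45e7 N/C

Use a concentric Gaussian sphere at r = 0.119 m (between the bodies, 0.0678 m < r < 0.146 m).
The shell at 0.146 m lies outside the Gaussian surface, so Q_enc = -22.9 μC = -2.29×10^-5 C.
Since E is radial and uniform over the Gaussian sphere, Φ = E·4πr² = Q_enc/ε₀.
E = k|Q_enc|/r² = (8.99×10^9)(2.29e-5)/(0.119)² = 1.45e7 N/C.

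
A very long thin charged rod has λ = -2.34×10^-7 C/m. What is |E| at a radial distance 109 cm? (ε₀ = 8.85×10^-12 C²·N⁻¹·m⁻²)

Choose a coaxial cylinder of radius r = 109 cm (arbitrary length L) as the Gaussian surface.
Q_enc = λL, so λ_enc = -2.34×10^-7 C/m.
By Gauss's law (flux through the curved wall only), E·2πrL = λ_enc L/ε₀.
E = |λ_enc|/(2πε₀r) = (2.34×10^-7)/(2π·8.85×10^-12·1.09) = 3.86e3 N/C.

E ≈ 3.86e3 V/m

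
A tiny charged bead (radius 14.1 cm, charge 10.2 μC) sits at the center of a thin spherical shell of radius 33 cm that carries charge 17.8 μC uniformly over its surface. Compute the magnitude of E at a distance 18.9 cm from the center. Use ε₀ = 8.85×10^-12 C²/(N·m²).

Symmetry ⇒ E = E(r) r̂. Gaussian sphere of radius r = 18.9 cm (between the bodies, 14.1 cm < r < 33 cm).
Only the inner charge is enclosed; the outer shell contributes nothing inside itself. Q_enc = 10.2 μC = 1.02e-5 C.
Since E is radial and uniform over the Gaussian sphere, Φ = E·4πr² = Q_enc/ε₀.
E = |Q_enc|/(4πε₀r²) = (1.02×10^-5)/(4π·8.85×10^-12·(0.189)²) = 2.57×10^6 N/C.

|E| = 2.57×10^6 V/m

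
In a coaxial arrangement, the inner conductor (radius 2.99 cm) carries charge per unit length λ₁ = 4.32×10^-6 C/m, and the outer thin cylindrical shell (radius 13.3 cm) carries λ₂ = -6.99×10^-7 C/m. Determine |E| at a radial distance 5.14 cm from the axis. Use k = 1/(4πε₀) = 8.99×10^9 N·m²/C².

Coaxial Gaussian cylinder, radius r = 5.14 cm, length L (between the conductors, 2.99 cm < r < 13.3 cm).
Only the inner wire is enclosed; the outer shell contributes nothing inside itself. λ_enc = λ₁ = 4.32×10^-6 C/m.
Gauss's law: E·2πrL = λ_enc L/ε₀.
E = 2k|λ_enc|/r = 2(8.99×10^9)(4.32×10^-6)/(0.0514) = 1.51×10^6 N/C.

1.51×10^6 N/C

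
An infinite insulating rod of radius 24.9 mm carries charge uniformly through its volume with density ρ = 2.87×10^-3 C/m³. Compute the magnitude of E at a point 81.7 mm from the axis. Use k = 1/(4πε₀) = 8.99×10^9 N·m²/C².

Coaxial Gaussian cylinder, radius r = 81.7 mm, length L (r > 24.9 mm, full cross-section enclosed).
λ_enc = ρ·πR² = (2.87×10^-3)π(0.0249)² = 5.59×10^-6 C/m.
Gauss's law: E·2πrL = λ_enc L/ε₀.
E = 2k|λ_enc|/r = 2(8.99×10^9)(5.59e-6)/(0.0817) = 1.23×10^6 N/C.

E = 1.23×10^6 N/C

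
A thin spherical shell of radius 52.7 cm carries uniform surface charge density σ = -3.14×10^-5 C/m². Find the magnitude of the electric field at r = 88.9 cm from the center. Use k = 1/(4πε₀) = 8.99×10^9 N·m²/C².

Symmetry ⇒ E = E(r) r̂. Gaussian sphere of radius r = 88.9 cm (r > 52.7 cm).
The entire shell is enclosed: Q_enc = σ·4πR² = (-3.14×10^-5)·4π·(0.527)² = -1.096e-4 C.
Gauss's law: E·4πr² = Q_enc/ε₀.
E = k|Q_enc|/r² = (8.99×10^9)(1.096×10^-4)/(0.889)² = 1.25×10^6 N/C.

|E| = 1.25×10^6 N/C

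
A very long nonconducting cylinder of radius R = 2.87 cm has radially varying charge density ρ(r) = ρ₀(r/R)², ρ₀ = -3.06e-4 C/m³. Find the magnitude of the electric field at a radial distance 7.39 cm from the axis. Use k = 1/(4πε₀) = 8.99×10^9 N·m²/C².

Take a coaxial cylindrical Gaussian surface of radius r = 7.39 cm and length L (r > R, full charge per length enclosed).
λ_enc = 2π ∫₀^R ρ₀(r'/R)^2 r' dr' = 2πρ₀R²/4 = -3.959e-7 C/m.
By Gauss's law (flux through the curved wall only), E·2πrL = λ_enc L/ε₀.
E = 2k|λ_enc|/r = 2(8.99×10^9)(3.959e-7)/(0.0739) = 9.63×10^4 N/C.

|E| ≈ 9.63e4 V/m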